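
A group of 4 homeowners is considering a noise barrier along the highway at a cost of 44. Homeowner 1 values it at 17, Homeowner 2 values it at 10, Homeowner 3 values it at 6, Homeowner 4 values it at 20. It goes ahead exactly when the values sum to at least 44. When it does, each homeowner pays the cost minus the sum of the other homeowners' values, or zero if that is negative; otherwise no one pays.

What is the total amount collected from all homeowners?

20

Total value 53 ≥ cost 44, so it is built.
Homeowner 1: others sum to 36; max(0, 44 - 36) = 8.
Homeowner 2: others sum to 43; max(0, 44 - 43) = 1.
Homeowner 3: others sum to 47; max(0, 44 - 47) = 0.
Homeowner 4: others sum to 33; max(0, 44 - 33) = 11.
Total collected = 8 + 1 + 0 + 11 = 20.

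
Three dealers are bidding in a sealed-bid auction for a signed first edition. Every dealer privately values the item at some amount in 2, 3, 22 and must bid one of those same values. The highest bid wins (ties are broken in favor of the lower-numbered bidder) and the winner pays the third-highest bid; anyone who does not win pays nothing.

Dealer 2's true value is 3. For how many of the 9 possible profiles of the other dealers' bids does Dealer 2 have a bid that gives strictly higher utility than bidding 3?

2

Others bid (2, 22): truth gives 0; bid 22 gives 1 > 0. Violating.
Others bid (3, 2): truth gives 0; bid 22 gives 1 > 0. Violating.
Others bid (2, 2): truth gives 1; no alternative beats it.
Others bid (2, 3): truth gives 1; no alternative beats it.
(Checking all 9 profiles: 2 have a profitable deviation, 7 do not.)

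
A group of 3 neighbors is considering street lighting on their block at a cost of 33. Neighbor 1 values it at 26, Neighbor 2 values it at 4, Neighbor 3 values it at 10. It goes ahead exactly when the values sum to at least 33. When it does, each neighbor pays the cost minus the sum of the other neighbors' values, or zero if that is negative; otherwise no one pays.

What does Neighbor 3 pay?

3

Total value 40 ≥ cost 33, so the project is built.
The other neighbors' values sum to 30.
Cost minus that sum is 33 - 30 = 3.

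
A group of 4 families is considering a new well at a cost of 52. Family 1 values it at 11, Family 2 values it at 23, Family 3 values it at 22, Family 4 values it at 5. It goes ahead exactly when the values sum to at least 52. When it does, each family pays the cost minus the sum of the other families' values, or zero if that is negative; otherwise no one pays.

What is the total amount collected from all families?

29

Total value 61 ≥ cost 52, so it is built.
Family 1: others sum to 50; max(0, 52 - 50) = 2.
Family 2: others sum to 38; max(0, 52 - 38) = 14.
Family 3: others sum to 39; max(0, 52 - 39) = 13.
Family 4: others sum to 56; max(0, 52 - 56) = 0.
Total collected = 2 + 14 + 13 + 0 = 29.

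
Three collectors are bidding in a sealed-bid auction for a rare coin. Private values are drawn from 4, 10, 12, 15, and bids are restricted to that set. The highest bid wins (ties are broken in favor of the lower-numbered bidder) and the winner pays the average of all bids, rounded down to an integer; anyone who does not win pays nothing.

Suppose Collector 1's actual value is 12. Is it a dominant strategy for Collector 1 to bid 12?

No

Consider the case where Collector 2 bids 4 and Collector 3 bids 4.
Truthful bid 12: wins, pays 6, utility 12 - 6 = 6.
Bid 4 instead: wins, pays 4, utility 12 - 4 = 8.
Since 8 > 6, bidding 4 is strictly better here, so truthful bidding is not dominant.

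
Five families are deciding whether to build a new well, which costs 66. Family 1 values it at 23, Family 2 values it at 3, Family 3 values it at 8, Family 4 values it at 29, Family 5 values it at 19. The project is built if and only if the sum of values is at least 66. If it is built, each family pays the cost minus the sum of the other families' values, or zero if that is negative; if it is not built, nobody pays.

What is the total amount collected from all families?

Total value 82 ≥ cost 66, so it is built.
Family 1: others sum to 59; max(0, 66 - 59) = 7.
Family 2: others sum to 79; max(0, 66 - 79) = 0.
Family 3: others sum to 74; max(0, 66 - 74) = 0.
Family 4: others sum to 53; max(0, 66 - 53) = 13.
Family 5: others sum to 63; max(0, 66 - 63) = 3.
Total collected = 7 + 0 + 0 + 13 + 3 = 23.

23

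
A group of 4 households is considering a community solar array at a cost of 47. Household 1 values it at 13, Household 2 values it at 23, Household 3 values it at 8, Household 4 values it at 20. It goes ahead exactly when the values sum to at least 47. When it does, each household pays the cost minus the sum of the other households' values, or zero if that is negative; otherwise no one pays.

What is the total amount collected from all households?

Total value 64 ≥ cost 47, so it is built.
Household 1: others sum to 51; max(0, 47 - 51) = 0.
Household 2: others sum to 41; max(0, 47 - 41) = 6.
Household 3: others sum to 56; max(0, 47 - 56) = 0.
Household 4: others sum to 44; max(0, 47 - 44) = 3.
Total collected = 0 + 6 + 0 + 3 = 9.

9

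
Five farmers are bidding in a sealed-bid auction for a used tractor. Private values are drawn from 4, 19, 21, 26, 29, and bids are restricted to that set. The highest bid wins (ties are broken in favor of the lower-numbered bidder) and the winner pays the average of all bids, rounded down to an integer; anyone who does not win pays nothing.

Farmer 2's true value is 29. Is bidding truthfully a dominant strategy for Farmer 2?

No

Consider the case where Farmer 1 bids 4, Farmer 3 bids 4, Farmer 4 bids 4 and Farmer 5 bids 4.
Truthful bid 29: wins, pays 9, utility 29 - 9 = 20.
Bid 19 instead: wins, pays 7, utility 29 - 7 = 22.
Since 22 > 20, bidding 19 is strictly better here, so truthful bidding is not dominant.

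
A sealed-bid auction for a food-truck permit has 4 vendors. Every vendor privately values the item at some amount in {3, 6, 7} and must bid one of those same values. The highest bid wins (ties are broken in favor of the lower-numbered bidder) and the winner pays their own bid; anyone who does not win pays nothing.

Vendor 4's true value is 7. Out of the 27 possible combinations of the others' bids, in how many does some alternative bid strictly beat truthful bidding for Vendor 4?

1

Others bid (3, 3, 3): truth gives 0; bid 6 gives 1 > 0. Violating.
Others bid (3, 3, 6): truth gives 0; no alternative beats it.
Others bid (3, 3, 7): truth gives 0; no alternative beats it.
(Checking all 27 profiles: 1 has a profitable deviation, 26 do not.)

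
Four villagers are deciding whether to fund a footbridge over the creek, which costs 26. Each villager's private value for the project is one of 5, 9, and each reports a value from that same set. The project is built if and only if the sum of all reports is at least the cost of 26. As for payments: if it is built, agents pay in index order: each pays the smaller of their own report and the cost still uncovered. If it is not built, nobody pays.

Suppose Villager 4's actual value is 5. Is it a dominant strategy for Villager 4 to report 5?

Yes

Check each profile of the others' reports and compare truth against every alternative report.
Others report (5, 5, 9): truth gives 0, best alternative gives -2.
Others report (5, 9, 5): truth gives 0, best alternative gives -2.
Others report (9, 5, 5): truth gives 0, best alternative gives -2.
Others report (9, 9, 9): truth gives 5, best alternative gives 5.
Others report (5, 9, 9): truth gives 2, best alternative gives 2.
Others report (9, 5, 9): truth gives 2, best alternative gives 2.
(Remaining 2 profiles checked similarly; truth is weakly best in each.)
In every case the truthful report is at least as good as any alternative, so it is a dominant strategy.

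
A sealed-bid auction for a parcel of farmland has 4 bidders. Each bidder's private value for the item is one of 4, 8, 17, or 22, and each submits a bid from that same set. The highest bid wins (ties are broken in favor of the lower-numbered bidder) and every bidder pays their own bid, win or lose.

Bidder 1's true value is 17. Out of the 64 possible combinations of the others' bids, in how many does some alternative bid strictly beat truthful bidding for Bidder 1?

Others bid (4, 4, 4): truth gives 0; bid 4 gives 13 > 0. Violating.
Others bid (4, 4, 8): truth gives 0; bid 8 gives 9 > 0. Violating.
Others bid (4, 4, 22): truth gives -17; bid 4 gives -4 > -17. Violating.
Others bid (4, 8, 4): truth gives 0; bid 8 gives 9 > 0. Violating.
Others bid (4, 4, 17): truth gives 0; no alternative beats it.
Others bid (4, 8, 17): truth gives 0; no alternative beats it.
(Checking all 64 profiles: 45 have a profitable deviation, 19 do not.)

45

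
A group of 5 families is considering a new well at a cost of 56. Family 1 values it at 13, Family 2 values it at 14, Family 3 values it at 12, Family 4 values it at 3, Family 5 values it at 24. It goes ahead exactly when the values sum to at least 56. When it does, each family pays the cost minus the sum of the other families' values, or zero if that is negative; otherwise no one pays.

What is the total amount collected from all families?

Total value 66 ≥ cost 56, so it is built.
Family 1: others sum to 53; max(0, 56 - 53) = 3.
Family 2: others sum to 52; max(0, 56 - 52) = 4.
Family 3: others sum to 54; max(0, 56 - 54) = 2.
Family 4: others sum to 63; max(0, 56 - 63) = 0.
Family 5: others sum to 42; max(0, 56 - 42) = 14.
Total collected = 3 + 4 + 2 + 0 + 14 = 23.

23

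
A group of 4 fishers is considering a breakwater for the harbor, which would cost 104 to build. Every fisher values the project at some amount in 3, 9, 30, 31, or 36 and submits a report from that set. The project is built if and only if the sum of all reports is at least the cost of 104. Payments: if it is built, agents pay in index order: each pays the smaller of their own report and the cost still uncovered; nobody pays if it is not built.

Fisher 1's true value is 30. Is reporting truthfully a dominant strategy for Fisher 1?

No

Consider the case where Fisher 2 reports 30, Fisher 3 reports 30 and Fisher 4 reports 36.
Truthful report 30: project built, pays 30, utility 30 - 30 = 0.
Report 9 instead: project built, pays 9, utility 30 - 9 = 21.
Since 21 > 0, reporting 9 is strictly better here, so truthful reporting is not dominant.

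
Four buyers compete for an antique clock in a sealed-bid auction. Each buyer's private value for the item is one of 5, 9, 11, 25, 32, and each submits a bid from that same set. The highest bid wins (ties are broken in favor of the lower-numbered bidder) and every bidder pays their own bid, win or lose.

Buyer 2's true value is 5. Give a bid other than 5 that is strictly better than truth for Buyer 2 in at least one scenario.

9

Suppose Buyer 1 bids 5, Buyer 3 bids 5 and Buyer 4 bids 5.
Bid 5: loses but pays 5, utility -5.
Bid 9: wins, pays 9, utility 5 - 9 = -4.
So bidding 9 beats truth here (-4 > -5).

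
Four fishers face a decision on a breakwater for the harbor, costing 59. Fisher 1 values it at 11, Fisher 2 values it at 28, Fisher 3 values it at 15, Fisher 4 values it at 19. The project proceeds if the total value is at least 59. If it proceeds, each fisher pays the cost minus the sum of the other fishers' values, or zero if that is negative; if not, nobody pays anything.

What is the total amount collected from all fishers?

20

Total value 73 ≥ cost 59, so it is built.
Fisher 1: others sum to 62; max(0, 59 - 62) = 0.
Fisher 2: others sum to 45; max(0, 59 - 45) = 14.
Fisher 3: others sum to 58; max(0, 59 - 58) = 1.
Fisher 4: others sum to 54; max(0, 59 - 54) = 5.
Total collected = 0 + 14 + 1 + 5 = 20.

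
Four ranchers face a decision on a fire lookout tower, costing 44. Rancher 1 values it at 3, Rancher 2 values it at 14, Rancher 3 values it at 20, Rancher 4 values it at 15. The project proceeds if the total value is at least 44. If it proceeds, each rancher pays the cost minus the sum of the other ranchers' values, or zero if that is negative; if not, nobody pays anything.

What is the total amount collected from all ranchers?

Total value 52 ≥ cost 44, so it is built.
Rancher 1: others sum to 49; max(0, 44 - 49) = 0.
Rancher 2: others sum to 38; max(0, 44 - 38) = 6.
Rancher 3: others sum to 32; max(0, 44 - 32) = 12.
Rancher 4: others sum to 37; max(0, 44 - 37) = 7.
Total collected = 0 + 6 + 12 + 7 = 25.

25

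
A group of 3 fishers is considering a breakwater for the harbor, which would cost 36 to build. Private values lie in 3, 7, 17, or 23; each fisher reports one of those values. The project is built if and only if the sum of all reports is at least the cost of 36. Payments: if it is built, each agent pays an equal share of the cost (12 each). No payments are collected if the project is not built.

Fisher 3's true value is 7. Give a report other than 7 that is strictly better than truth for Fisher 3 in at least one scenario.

Suppose Fisher 1 reports 7 and Fisher 2 reports 23.
Report 7: project built, pays 12, utility 7 - 12 = -5.
Report 3: project not built, utility 0.
So reporting 3 beats truth here (0 > -5).

3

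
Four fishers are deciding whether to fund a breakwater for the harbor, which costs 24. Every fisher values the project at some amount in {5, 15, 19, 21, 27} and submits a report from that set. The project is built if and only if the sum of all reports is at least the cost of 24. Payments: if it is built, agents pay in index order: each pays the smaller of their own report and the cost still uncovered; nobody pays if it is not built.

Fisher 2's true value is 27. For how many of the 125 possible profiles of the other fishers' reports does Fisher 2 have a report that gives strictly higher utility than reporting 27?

Others report (5, 5, 5): truth gives 8; report 15 gives 12 > 8. Violating.
Others report (5, 5, 15): truth gives 8; report 5 gives 22 > 8. Violating.
Others report (5, 5, 19): truth gives 8; report 5 gives 22 > 8. Violating.
Others report (5, 5, 21): truth gives 8; report 5 gives 22 > 8. Violating.
Others report (19, 5, 5): truth gives 22; no alternative beats it.
Others report (19, 5, 15): truth gives 22; no alternative beats it.
(Checking all 125 profiles: 50 have a profitable deviation, 75 do not.)

50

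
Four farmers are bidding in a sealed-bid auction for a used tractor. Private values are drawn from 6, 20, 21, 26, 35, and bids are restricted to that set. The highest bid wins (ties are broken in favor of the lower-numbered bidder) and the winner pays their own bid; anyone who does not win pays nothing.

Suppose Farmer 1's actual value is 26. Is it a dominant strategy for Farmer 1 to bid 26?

No

Consider the case where Farmer 2 bids 6, Farmer 3 bids 6 and Farmer 4 bids 6.
Truthful bid 26: wins, pays 26, utility 26 - 26 = 0.
Bid 6 instead: wins, pays 6, utility 26 - 6 = 20.
Since 20 > 0, bidding 6 is strictly better here, so truthful bidding is not dominant.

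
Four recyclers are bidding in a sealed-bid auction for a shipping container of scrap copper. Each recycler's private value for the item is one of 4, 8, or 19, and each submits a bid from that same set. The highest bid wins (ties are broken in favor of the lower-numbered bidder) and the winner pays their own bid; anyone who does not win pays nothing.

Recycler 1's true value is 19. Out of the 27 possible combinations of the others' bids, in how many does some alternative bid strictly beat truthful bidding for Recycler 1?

Others bid (4, 4, 4): truth gives 0; bid 4 gives 15 > 0. Violating.
Others bid (4, 4, 8): truth gives 0; bid 8 gives 11 > 0. Violating.
Others bid (4, 8, 4): truth gives 0; bid 8 gives 11 > 0. Violating.
Others bid (4, 8, 8): truth gives 0; bid 8 gives 11 > 0. Violating.
Others bid (4, 4, 19): truth gives 0; no alternative beats it.
Others bid (4, 8, 19): truth gives 0; no alternative beats it.
(Checking all 27 profiles: 8 have a profitable deviation, 19 do not.)

8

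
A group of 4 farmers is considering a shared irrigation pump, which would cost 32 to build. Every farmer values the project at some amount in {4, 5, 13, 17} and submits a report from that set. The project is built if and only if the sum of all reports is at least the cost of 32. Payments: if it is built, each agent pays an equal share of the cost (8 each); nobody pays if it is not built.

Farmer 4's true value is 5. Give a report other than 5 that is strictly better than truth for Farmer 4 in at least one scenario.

4

Suppose Farmer 1 reports 5, Farmer 2 reports 5 and Farmer 3 reports 17.
Report 5: project built, pays 8, utility 5 - 8 = -3.
Report 4: project not built, utility 0.
So reporting 4 beats truth here (0 > -3).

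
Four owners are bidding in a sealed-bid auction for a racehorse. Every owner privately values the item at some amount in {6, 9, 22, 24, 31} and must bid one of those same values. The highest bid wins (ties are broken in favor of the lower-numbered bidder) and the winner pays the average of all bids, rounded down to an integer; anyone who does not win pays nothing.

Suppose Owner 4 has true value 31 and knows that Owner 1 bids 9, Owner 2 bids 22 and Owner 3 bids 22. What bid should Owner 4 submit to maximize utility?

Bid 6: loses, pays 0, utility 0.
Bid 9: loses, pays 0, utility 0.
Bid 22: loses, pays 0, utility 0.
Bid 24: wins, pays 19, utility 31 - 19 = 12.
Bid 31: wins, pays 21, utility 31 - 21 = 10.
The best choice is 24 with utility 12.

24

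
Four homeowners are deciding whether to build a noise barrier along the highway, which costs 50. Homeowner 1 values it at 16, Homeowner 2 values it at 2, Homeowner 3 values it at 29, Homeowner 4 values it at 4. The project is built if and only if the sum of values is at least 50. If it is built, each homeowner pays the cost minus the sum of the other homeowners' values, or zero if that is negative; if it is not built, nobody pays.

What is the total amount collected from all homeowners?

47

Total value 51 ≥ cost 50, so it is built.
Homeowner 1: others sum to 35; max(0, 50 - 35) = 15.
Homeowner 2: others sum to 49; max(0, 50 - 49) = 1.
Homeowner 3: others sum to 22; max(0, 50 - 22) = 28.
Homeowner 4: others sum to 47; max(0, 50 - 47) = 3.
Total collected = 15 + 1 + 28 + 3 = 47.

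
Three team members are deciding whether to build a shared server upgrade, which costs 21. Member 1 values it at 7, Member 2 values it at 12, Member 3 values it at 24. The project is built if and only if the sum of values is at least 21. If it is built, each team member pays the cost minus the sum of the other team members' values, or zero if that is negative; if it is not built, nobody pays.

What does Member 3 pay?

Total value 43 ≥ cost 21, so the project is built.
The other team members' values sum to 19.
Cost minus that sum is 21 - 19 = 2.

2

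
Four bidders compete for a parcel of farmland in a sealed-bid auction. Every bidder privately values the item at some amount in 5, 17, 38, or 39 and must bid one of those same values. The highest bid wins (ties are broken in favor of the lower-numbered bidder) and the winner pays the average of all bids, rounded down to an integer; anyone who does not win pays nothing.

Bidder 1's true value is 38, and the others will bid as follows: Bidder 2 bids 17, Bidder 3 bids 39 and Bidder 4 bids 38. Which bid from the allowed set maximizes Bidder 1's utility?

Bid 5: loses, pays 0, utility 0.
Bid 17: loses, pays 0, utility 0.
Bid 38: loses, pays 0, utility 0.
Bid 39: wins, pays 33, utility 38 - 33 = 5.
The best choice is 39 with utility 5.

39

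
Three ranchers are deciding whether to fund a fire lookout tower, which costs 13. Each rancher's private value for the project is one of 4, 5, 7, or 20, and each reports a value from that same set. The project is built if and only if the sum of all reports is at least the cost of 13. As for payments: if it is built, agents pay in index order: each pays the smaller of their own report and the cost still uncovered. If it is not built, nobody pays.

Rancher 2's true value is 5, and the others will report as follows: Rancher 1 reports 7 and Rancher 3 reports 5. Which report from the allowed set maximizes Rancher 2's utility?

Report 4: project built, pays 4, utility 5 - 4 = 1.
Report 5: project built, pays 5, utility 5 - 5 = 0.
Report 7: project built, pays 6, utility 5 - 6 = -1.
Report 20: project built, pays 6, utility 5 - 6 = -1.
The best choice is 4 with utility 1.

4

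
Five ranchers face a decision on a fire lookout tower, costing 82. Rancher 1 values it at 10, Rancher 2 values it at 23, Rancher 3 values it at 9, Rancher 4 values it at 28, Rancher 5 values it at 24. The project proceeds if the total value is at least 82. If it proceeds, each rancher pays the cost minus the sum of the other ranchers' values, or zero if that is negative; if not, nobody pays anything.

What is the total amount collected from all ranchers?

39

Total value 94 ≥ cost 82, so it is built.
Rancher 1: others sum to 84; max(0, 82 - 84) = 0.
Rancher 2: others sum to 71; max(0, 82 - 71) = 11.
Rancher 3: others sum to 85; max(0, 82 - 85) = 0.
Rancher 4: others sum to 66; max(0, 82 - 66) = 16.
Rancher 5: others sum to 70; max(0, 82 - 70) = 12.
Total collected = 0 + 11 + 0 + 16 + 12 = 39.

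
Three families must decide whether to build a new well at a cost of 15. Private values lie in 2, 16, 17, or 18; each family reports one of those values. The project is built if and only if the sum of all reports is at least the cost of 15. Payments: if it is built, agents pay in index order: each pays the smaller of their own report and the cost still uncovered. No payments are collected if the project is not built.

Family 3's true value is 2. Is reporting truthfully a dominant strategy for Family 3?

Check each profile of the others' reports and compare truth against every alternative report.
Others report (2, 2): truth gives 0, best alternative gives -9.
Others report (2, 16): truth gives 2, best alternative gives 2.
Others report (2, 17): truth gives 2, best alternative gives 2.
Others report (2, 18): truth gives 2, best alternative gives 2.
Others report (16, 2): truth gives 2, best alternative gives 2.
Others report (16, 16): truth gives 2, best alternative gives 2.
(Remaining 10 profiles checked similarly; truth is weakly best in each.)
In every case the truthful report is at least as good as any alternative, so it is a dominant strategy.

Yes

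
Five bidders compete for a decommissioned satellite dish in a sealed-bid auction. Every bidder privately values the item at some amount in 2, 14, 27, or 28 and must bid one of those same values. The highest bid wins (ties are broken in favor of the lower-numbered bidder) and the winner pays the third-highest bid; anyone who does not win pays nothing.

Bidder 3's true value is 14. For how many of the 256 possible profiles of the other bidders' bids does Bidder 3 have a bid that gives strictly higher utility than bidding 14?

Others bid (2, 2, 2, 27): truth gives 0; bid 27 gives 12 > 0. Violating.
Others bid (2, 2, 2, 28): truth gives 0; bid 28 gives 12 > 0. Violating.
Others bid (2, 2, 27, 2): truth gives 0; bid 27 gives 12 > 0. Violating.
Others bid (2, 2, 28, 2): truth gives 0; bid 28 gives 12 > 0. Violating.
Others bid (2, 2, 2, 2): truth gives 12; no alternative beats it.
Others bid (2, 2, 2, 14): truth gives 12; no alternative beats it.
(Checking all 256 profiles: 8 have a profitable deviation, 248 do not.)

8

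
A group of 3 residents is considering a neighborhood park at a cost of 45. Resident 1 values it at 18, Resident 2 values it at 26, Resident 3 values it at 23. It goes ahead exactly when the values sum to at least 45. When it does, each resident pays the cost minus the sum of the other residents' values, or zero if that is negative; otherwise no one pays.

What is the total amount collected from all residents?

5

Total value 67 ≥ cost 45, so it is built.
Resident 1: others sum to 49; max(0, 45 - 49) = 0.
Resident 2: others sum to 41; max(0, 45 - 41) = 4.
Resident 3: others sum to 44; max(0, 45 - 44) = 1.
Total collected = 0 + 4 + 1 = 5.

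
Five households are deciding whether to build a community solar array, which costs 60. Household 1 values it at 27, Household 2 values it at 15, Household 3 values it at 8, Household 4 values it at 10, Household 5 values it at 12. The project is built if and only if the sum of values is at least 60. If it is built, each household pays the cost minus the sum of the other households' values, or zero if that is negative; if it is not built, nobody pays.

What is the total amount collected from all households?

Total value 72 ≥ cost 60, so it is built.
Household 1: others sum to 45; max(0, 60 - 45) = 15.
Household 2: others sum to 57; max(0, 60 - 57) = 3.
Household 3: others sum to 64; max(0, 60 - 64) = 0.
Household 4: others sum to 62; max(0, 60 - 62) = 0.
Household 5: others sum to 60; max(0, 60 - 60) = 0.
Total collected = 15 + 3 + 0 + 0 + 0 = 18.

18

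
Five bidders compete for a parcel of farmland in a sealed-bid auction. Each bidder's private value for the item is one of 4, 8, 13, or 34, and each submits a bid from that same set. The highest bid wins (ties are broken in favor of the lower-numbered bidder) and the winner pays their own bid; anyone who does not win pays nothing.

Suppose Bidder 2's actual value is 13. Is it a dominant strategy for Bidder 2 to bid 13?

Consider the case where Bidder 1 bids 4, Bidder 3 bids 4, Bidder 4 bids 4 and Bidder 5 bids 4.
Truthful bid 13: wins, pays 13, utility 13 - 13 = 0.
Bid 8 instead: wins, pays 8, utility 13 - 8 = 5.
Since 5 > 0, bidding 8 is strictly better here, so truthful bidding is not dominant.

No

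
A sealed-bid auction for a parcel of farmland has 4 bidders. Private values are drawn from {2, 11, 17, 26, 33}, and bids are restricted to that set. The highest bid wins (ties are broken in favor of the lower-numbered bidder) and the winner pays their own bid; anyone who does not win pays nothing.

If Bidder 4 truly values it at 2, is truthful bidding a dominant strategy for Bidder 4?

Yes

Check each profile of the others' bids and compare truth against every alternative bid.
Others bid (2, 2, 2): truth gives 0, best alternative gives -9.
Others bid (2, 2, 11): truth gives 0, best alternative gives 0.
Others bid (2, 2, 17): truth gives 0, best alternative gives 0.
Others bid (2, 2, 26): truth gives 0, best alternative gives 0.
Others bid (2, 2, 33): truth gives 0, best alternative gives 0.
Others bid (2, 11, 2): truth gives 0, best alternative gives 0.
(Remaining 119 profiles checked similarly; truth is weakly best in each.)
In every case the truthful bid is at least as good as any alternative, so it is a dominant strategy.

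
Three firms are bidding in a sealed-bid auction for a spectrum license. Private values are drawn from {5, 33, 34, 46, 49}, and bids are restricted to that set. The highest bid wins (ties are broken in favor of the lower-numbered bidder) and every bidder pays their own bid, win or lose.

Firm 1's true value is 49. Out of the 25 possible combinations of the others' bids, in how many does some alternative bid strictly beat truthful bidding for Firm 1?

Others bid (5, 5): truth gives 0; bid 5 gives 44 > 0. Violating.
Others bid (5, 33): truth gives 0; bid 33 gives 16 > 0. Violating.
Others bid (5, 34): truth gives 0; bid 34 gives 15 > 0. Violating.
Others bid (5, 46): truth gives 0; bid 46 gives 3 > 0. Violating.
Others bid (5, 49): truth gives 0; no alternative beats it.
Others bid (33, 49): truth gives 0; no alternative beats it.
(Checking all 25 profiles: 16 have a profitable deviation, 9 do not.)

16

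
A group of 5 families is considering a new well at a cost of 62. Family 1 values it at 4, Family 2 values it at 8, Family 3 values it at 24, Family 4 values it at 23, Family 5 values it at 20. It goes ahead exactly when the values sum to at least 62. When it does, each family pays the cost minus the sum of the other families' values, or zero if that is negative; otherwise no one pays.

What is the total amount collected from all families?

16

Total value 79 ≥ cost 62, so it is built.
Family 1: others sum to 75; max(0, 62 - 75) = 0.
Family 2: others sum to 71; max(0, 62 - 71) = 0.
Family 3: others sum to 55; max(0, 62 - 55) = 7.
Family 4: others sum to 56; max(0, 62 - 56) = 6.
Family 5: others sum to 59; max(0, 62 - 59) = 3.
Total collected = 0 + 0 + 7 + 6 + 3 = 16.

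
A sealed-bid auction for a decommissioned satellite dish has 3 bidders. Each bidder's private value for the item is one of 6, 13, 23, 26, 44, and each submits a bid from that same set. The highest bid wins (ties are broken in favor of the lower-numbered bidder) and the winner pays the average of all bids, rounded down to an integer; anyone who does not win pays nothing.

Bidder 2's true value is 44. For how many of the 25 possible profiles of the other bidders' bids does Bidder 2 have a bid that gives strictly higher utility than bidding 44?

Others bid (6, 6): truth gives 26; bid 13 gives 36 > 26. Violating.
Others bid (6, 13): truth gives 23; bid 13 gives 34 > 23. Violating.
Others bid (6, 23): truth gives 20; bid 23 gives 27 > 20. Violating.
Others bid (6, 26): truth gives 19; bid 26 gives 25 > 19. Violating.
Others bid (6, 44): truth gives 13; no alternative beats it.
Others bid (13, 44): truth gives 11; no alternative beats it.
(Checking all 25 profiles: 12 have a profitable deviation, 13 do not.)

12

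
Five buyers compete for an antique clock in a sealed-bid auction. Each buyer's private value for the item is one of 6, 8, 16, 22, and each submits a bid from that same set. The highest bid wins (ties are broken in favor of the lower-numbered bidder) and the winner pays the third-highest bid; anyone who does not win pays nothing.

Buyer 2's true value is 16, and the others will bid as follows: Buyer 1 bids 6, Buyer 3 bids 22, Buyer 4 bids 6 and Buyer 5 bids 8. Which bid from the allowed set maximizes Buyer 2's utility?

Bid 6: loses, pays 0, utility 0.
Bid 8: loses, pays 0, utility 0.
Bid 16: loses, pays 0, utility 0.
Bid 22: wins, pays 8, utility 16 - 8 = 8.
The best choice is 22 with utility 8.

22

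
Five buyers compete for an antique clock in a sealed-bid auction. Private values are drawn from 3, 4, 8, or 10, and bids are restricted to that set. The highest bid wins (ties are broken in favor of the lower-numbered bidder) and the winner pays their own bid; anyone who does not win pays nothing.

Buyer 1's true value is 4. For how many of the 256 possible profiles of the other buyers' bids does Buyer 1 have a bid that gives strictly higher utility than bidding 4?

1

Others bid (3, 3, 3, 3): truth gives 0; bid 3 gives 1 > 0. Violating.
Others bid (3, 3, 3, 4): truth gives 0; no alternative beats it.
Others bid (3, 3, 3, 8): truth gives 0; no alternative beats it.
(Checking all 256 profiles: 1 has a profitable deviation, 255 do not.)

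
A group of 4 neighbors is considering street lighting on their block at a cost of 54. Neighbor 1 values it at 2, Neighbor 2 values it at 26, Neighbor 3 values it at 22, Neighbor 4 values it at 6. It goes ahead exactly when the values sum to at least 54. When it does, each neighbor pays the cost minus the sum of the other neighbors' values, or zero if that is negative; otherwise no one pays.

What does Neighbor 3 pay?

Total value 56 ≥ cost 54, so the project is built.
The other neighbors' values sum to 34.
Cost minus that sum is 54 - 34 = 20.

20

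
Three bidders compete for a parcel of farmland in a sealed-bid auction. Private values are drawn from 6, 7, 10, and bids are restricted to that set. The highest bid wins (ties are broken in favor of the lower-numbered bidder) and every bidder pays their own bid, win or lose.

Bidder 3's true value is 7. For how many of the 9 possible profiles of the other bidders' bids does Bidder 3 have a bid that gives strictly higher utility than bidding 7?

8

Others bid (6, 7): truth gives -7; bid 10 gives -3 > -7. Violating.
Others bid (6, 10): truth gives -7; bid 6 gives -6 > -7. Violating.
Others bid (7, 6): truth gives -7; bid 10 gives -3 > -7. Violating.
Others bid (7, 7): truth gives -7; bid 10 gives -3 > -7. Violating.
Others bid (6, 6): truth gives 0; no alternative beats it.
(Checking all 9 profiles: 8 have a profitable deviation, 1 does not.)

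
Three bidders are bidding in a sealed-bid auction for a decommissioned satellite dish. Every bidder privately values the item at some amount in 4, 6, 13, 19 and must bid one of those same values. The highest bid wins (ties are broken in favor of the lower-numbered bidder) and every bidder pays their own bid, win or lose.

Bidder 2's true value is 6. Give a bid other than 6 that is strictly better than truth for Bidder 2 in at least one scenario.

4

Suppose Bidder 1 bids 4 and Bidder 3 bids 13.
Bid 6: loses but pays 6, utility -6.
Bid 4: loses but pays 4, utility -4.
So bidding 4 beats truth here (-4 > -6).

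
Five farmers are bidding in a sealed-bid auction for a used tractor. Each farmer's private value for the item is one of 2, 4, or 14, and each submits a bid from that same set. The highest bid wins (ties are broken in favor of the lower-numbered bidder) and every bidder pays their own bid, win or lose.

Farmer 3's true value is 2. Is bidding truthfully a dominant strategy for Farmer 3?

Check each profile of the others' bids and compare truth against every alternative bid.
Others bid (2, 2, 2, 14): truth gives -2, best alternative gives -4.
Others bid (2, 2, 4, 14): truth gives -2, best alternative gives -4.
Others bid (2, 2, 14, 2): truth gives -2, best alternative gives -4.
Others bid (2, 2, 14, 4): truth gives -2, best alternative gives -4.
Others bid (2, 2, 14, 14): truth gives -2, best alternative gives -4.
Others bid (2, 4, 2, 2): truth gives -2, best alternative gives -4.
(Remaining 75 profiles checked similarly; truth is weakly best in each.)
In every case the truthful bid is at least as good as any alternative, so it is a dominant strategy.

Yes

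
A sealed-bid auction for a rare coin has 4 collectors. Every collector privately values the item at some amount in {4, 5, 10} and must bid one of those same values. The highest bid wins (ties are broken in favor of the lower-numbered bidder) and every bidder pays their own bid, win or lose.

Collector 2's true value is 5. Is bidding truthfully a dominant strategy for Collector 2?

Consider the case where Collector 1 bids 4, Collector 3 bids 4 and Collector 4 bids 10.
Truthful bid 5: loses but pays 5, utility -5.
Bid 4 instead: loses but pays 4, utility -4.
Since -4 > -5, bidding 4 is strictly better here, so truthful bidding is not dominant.

No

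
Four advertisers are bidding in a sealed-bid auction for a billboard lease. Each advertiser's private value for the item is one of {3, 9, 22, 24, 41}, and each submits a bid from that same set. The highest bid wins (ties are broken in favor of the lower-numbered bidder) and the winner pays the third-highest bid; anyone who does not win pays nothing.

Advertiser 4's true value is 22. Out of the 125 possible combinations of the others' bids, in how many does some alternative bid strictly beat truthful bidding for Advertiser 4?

Others bid (3, 3, 22): truth gives 0; bid 24 gives 19 > 0. Violating.
Others bid (3, 3, 24): truth gives 0; bid 41 gives 19 > 0. Violating.
Others bid (3, 9, 22): truth gives 0; bid 24 gives 13 > 0. Violating.
Others bid (3, 9, 24): truth gives 0; bid 41 gives 13 > 0. Violating.
Others bid (3, 3, 3): truth gives 19; no alternative beats it.
Others bid (3, 3, 9): truth gives 19; no alternative beats it.
(Checking all 125 profiles: 24 have a profitable deviation, 101 do not.)

24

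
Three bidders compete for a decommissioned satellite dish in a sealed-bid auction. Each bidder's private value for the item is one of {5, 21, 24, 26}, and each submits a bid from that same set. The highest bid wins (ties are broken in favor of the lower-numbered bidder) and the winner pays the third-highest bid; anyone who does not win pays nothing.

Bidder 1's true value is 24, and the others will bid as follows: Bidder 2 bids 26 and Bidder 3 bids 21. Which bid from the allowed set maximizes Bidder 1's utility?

Bid 5: loses, pays 0, utility 0.
Bid 21: loses, pays 0, utility 0.
Bid 24: loses, pays 0, utility 0.
Bid 26: wins, pays 21, utility 24 - 21 = 3.
The best choice is 26 with utility 3.

26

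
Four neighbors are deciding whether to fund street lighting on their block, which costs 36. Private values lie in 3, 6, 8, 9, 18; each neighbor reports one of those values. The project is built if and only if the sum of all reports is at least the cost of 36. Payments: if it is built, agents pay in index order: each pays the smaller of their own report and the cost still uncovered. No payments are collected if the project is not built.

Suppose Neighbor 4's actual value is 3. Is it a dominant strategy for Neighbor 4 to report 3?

Yes

Check each profile of the others' reports and compare truth against every alternative report.
Others report (3, 9, 18): truth gives 0, best alternative gives -3.
Others report (3, 18, 9): truth gives 0, best alternative gives -3.
Others report (6, 6, 18): truth gives 0, best alternative gives -3.
Others report (6, 18, 6): truth gives 0, best alternative gives -3.
Others report (9, 3, 18): truth gives 0, best alternative gives -3.
Others report (9, 18, 3): truth gives 0, best alternative gives -3.
(Remaining 119 profiles checked similarly; truth is weakly best in each.)
In every case the truthful report is at least as good as any alternative, so it is a dominant strategy.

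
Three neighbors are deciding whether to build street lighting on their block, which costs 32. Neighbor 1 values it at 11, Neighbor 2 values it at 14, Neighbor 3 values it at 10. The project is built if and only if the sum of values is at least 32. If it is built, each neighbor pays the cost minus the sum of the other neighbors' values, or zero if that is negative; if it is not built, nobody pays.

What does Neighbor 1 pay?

8

Total value 35 ≥ cost 32, so the project is built.
The other neighbors' values sum to 24.
Cost minus that sum is 32 - 24 = 8.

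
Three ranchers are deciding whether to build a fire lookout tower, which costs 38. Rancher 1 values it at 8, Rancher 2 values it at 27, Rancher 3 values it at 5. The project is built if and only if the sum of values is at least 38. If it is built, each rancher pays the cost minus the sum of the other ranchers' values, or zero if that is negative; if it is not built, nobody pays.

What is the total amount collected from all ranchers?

Total value 40 ≥ cost 38, so it is built.
Rancher 1: others sum to 32; max(0, 38 - 32) = 6.
Rancher 2: others sum to 13; max(0, 38 - 13) = 25.
Rancher 3: others sum to 35; max(0, 38 - 35) = 3.
Total collected = 6 + 25 + 3 = 34.

34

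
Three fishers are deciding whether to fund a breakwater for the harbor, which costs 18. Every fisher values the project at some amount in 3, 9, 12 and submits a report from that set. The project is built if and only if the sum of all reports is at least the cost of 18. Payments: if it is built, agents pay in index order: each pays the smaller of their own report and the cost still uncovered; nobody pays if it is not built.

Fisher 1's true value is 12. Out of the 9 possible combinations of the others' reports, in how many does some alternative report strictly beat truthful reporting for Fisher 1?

Others report (3, 9): truth gives 0; report 9 gives 3 > 0. Violating.
Others report (3, 12): truth gives 0; report 3 gives 9 > 0. Violating.
Others report (9, 3): truth gives 0; report 9 gives 3 > 0. Violating.
Others report (9, 9): truth gives 0; report 3 gives 9 > 0. Violating.
Others report (3, 3): truth gives 0; no alternative beats it.
(Checking all 9 profiles: 8 have a profitable deviation, 1 does not.)

8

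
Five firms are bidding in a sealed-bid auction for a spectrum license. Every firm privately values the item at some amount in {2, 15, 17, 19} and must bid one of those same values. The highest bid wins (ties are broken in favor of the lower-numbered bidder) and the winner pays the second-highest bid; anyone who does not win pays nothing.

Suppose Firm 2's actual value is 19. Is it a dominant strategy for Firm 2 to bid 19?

Check each profile of the others' bids and compare truth against every alternative bid.
Others bid (17, 2, 2, 2): truth gives 2, best alternative gives 0.
Others bid (17, 2, 2, 15): truth gives 2, best alternative gives 0.
Others bid (17, 2, 2, 17): truth gives 2, best alternative gives 0.
Others bid (17, 2, 15, 2): truth gives 2, best alternative gives 0.
Others bid (17, 2, 15, 15): truth gives 2, best alternative gives 0.
Others bid (17, 2, 15, 17): truth gives 2, best alternative gives 0.
(Remaining 250 profiles checked similarly; truth is weakly best in each.)
In every case the truthful bid is at least as good as any alternative, so it is a dominant strategy.

Yes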